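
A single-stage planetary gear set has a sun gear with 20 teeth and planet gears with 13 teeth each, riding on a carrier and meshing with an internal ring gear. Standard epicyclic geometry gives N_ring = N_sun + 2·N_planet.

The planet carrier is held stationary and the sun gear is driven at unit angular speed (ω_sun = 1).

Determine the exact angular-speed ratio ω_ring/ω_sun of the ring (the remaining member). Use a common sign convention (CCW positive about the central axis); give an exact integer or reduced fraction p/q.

N_ring = 20 + 2·13 = 46
20(ω_s−ω_c) = −46(ω_r−ω_c),  ω_c=0, ω_s=1
ω_r = 0 − (20/46)(1−0) = -10/23
ω_r/ω_s = -10/23

-10/23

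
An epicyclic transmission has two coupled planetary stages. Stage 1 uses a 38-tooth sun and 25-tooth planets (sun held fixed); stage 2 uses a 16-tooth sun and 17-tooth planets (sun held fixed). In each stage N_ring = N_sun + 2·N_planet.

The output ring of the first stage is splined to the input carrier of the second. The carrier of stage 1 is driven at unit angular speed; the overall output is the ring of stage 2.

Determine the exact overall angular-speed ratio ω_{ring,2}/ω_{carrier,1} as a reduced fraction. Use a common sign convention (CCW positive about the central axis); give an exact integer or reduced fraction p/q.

189/100

Stage 1: N_ring = 38 + 2·25 = 88
Stage 1: 38(ω_s−ω_c) = −88(ω_r−ω_c),  ω_s=0, ω_c=1
Stage 1: ω_r = 1 − (38/88)(0−1) = 63/44
  ⇒ ω_r¹/ω_c¹ = 63/44
Stage 2: N_ring = 16 + 2·17 = 50
Stage 2: 16(ω_s−ω_c) = −50(ω_r−ω_c),  ω_s=0, ω_c=1
Stage 2: ω_r = 1 − (16/50)(0−1) = 33/25
  ⇒ ω_r²/ω_c² = 33/25
Coupling ω_c² = ω_r¹ ⇒ overall = 63/44 × 33/25 = 189/100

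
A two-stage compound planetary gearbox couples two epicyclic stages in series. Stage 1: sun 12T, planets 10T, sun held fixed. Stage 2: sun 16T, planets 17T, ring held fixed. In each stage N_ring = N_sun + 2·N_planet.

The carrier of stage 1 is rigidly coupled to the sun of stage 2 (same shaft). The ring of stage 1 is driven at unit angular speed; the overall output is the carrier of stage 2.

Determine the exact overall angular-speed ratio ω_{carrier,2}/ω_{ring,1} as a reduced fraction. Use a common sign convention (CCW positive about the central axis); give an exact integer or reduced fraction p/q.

Stage 1: N_ring = 12 + 2·10 = 32
Stage 1: 12(ω_s−ω_c) = −32(ω_r−ω_c),  ω_s=0, ω_r=1
Stage 1: 12(0−ω_c) = −32(1−ω_c)  ⇒  44ω_c = 32  ⇒  ω_c = 8/11
  ⇒ ω_c¹/ω_r¹ = 8/11
Stage 2: N_ring = 16 + 2·17 = 50
Stage 2: 16(ω_s−ω_c) = −50(ω_r−ω_c),  ω_r=0, ω_s=1
Stage 2: 16(1−ω_c) = −50(0−ω_c)  ⇒  66ω_c = 16  ⇒  ω_c = 8/33
  ⇒ ω_c²/ω_s² = 8/33
Coupling ω_s² = ω_c¹ ⇒ overall = 8/11 × 8/33 = 64/363

64/363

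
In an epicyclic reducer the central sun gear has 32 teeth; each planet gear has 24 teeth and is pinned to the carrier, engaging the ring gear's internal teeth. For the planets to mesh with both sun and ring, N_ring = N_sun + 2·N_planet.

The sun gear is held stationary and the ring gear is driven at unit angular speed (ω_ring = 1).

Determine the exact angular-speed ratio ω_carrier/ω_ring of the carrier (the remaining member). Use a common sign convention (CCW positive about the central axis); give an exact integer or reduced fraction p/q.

N_ring = 32 + 2·24 = 80
32(ω_s−ω_c) = −80(ω_r−ω_c),  ω_s=0, ω_r=1
32(0−ω_c) = −80(1−ω_c)  ⇒  112ω_c = 80  ⇒  ω_c = 5/7
ω_c/ω_r = 5/7

5/7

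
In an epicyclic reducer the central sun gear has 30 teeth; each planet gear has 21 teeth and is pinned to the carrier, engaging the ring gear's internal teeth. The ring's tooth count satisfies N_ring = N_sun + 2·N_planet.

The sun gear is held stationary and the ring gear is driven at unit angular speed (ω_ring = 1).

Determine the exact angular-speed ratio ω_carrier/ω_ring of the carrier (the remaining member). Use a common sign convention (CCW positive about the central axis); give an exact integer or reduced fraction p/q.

N_ring = 30 + 2·21 = 72
30(ω_s−ω_c) = −72(ω_r−ω_c),  ω_s=0, ω_r=1
30(0−ω_c) = −72(1−ω_c)  ⇒  102ω_c = 72  ⇒  ω_c = 12/17
ω_c/ω_r = 12/17

12/17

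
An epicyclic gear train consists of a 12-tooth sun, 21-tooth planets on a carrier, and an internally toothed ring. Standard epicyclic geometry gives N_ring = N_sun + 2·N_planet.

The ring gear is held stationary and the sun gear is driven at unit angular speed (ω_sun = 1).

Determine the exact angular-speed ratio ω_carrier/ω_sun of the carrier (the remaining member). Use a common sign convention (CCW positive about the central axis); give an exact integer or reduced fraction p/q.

N_ring = 12 + 2·21 = 54
12(ω_s−ω_c) = −54(ω_r−ω_c),  ω_r=0, ω_s=1
12(1−ω_c) = −54(0−ω_c)  ⇒  66ω_c = 12  ⇒  ω_c = 2/11
ω_c/ω_s = 2/11

2/11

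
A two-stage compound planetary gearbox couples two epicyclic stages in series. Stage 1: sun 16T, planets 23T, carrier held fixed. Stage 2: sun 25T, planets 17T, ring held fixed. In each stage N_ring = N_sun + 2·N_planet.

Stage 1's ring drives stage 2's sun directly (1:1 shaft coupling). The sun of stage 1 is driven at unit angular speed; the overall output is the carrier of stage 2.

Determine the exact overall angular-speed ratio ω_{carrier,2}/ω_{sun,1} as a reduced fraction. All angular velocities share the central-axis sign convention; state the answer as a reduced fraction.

-50/651

Stage 1: N_ring = 16 + 2·23 = 62
Stage 1: 16(ω_s−ω_c) = −62(ω_r−ω_c),  ω_c=0, ω_s=1
Stage 1: ω_r = 0 − (16/62)(1−0) = -8/31
  ⇒ ω_r¹/ω_s¹ = -8/31
Stage 2: N_ring = 25 + 2·17 = 59
Stage 2: 25(ω_s−ω_c) = −59(ω_r−ω_c),  ω_r=0, ω_s=1
Stage 2: 25(1−ω_c) = −59(0−ω_c)  ⇒  84ω_c = 25  ⇒  ω_c = 25/84
  ⇒ ω_c²/ω_s² = 25/84
Coupling ω_s² = ω_r¹ ⇒ overall = -8/31 × 25/84 = -50/651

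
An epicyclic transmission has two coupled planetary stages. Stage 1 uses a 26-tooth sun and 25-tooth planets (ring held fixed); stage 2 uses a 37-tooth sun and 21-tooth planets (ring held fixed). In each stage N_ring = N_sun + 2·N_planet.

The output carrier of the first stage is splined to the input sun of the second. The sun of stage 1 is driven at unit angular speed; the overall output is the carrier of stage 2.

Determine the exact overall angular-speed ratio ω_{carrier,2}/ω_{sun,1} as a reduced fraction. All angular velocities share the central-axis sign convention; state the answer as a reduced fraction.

Stage 1: N_ring = 26 + 2·25 = 76
Stage 1: 26(ω_s−ω_c) = −76(ω_r−ω_c),  ω_r=0, ω_s=1
Stage 1: 26(1−ω_c) = −76(0−ω_c)  ⇒  102ω_c = 26  ⇒  ω_c = 13/51
  ⇒ ω_c¹/ω_s¹ = 13/51
Stage 2: N_ring = 37 + 2·21 = 79
Stage 2: 37(ω_s−ω_c) = −79(ω_r−ω_c),  ω_r=0, ω_s=1
Stage 2: 37(1−ω_c) = −79(0−ω_c)  ⇒  116ω_c = 37  ⇒  ω_c = 37/116
  ⇒ ω_c²/ω_s² = 37/116
Coupling ω_s² = ω_c¹ ⇒ overall = 13/51 × 37/116 = 481/5916

481/5916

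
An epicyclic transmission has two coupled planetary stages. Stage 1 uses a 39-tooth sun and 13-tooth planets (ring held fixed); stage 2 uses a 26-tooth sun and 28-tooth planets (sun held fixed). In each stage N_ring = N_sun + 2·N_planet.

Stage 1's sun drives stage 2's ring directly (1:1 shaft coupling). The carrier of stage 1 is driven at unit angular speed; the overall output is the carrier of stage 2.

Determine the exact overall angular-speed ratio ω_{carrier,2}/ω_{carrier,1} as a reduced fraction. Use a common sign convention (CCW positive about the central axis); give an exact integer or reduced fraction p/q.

164/81

Stage 1: N_ring = 39 + 2·13 = 65
Stage 1: 39(ω_s−ω_c) = −65(ω_r−ω_c),  ω_r=0, ω_c=1
Stage 1: ω_s = 1 − (65/39)(0−1) = 8/3
  ⇒ ω_s¹/ω_c¹ = 8/3
Stage 2: N_ring = 26 + 2·28 = 82
Stage 2: 26(ω_s−ω_c) = −82(ω_r−ω_c),  ω_s=0, ω_r=1
Stage 2: 26(0−ω_c) = −82(1−ω_c)  ⇒  108ω_c = 82  ⇒  ω_c = 41/54
  ⇒ ω_c²/ω_r² = 41/54
Coupling ω_r² = ω_s¹ ⇒ overall = 8/3 × 41/54 = 164/81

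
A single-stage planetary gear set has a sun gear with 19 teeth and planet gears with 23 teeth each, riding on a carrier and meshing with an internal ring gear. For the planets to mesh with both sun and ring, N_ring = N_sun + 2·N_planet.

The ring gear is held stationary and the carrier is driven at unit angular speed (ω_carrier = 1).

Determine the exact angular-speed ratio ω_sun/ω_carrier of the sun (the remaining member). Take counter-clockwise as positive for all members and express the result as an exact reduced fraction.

84/19

N_ring = 19 + 2·23 = 65
19(ω_s−ω_c) = −65(ω_r−ω_c),  ω_r=0, ω_c=1
ω_s = 1 − (65/19)(0−1) = 84/19
ω_s/ω_c = 84/19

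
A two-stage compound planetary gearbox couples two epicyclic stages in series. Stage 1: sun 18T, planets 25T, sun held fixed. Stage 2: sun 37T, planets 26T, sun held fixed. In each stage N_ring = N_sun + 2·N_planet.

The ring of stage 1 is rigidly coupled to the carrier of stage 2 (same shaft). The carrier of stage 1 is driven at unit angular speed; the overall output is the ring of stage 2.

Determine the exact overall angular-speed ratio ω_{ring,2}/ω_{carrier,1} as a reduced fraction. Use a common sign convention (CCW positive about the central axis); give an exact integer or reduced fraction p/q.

2709/1513

Stage 1: N_ring = 18 + 2·25 = 68
Stage 1: 18(ω_s−ω_c) = −68(ω_r−ω_c),  ω_s=0, ω_c=1
Stage 1: ω_r = 1 − (18/68)(0−1) = 43/34
  ⇒ ω_r¹/ω_c¹ = 43/34
Stage 2: N_ring = 37 + 2·26 = 89
Stage 2: 37(ω_s−ω_c) = −89(ω_r−ω_c),  ω_s=0, ω_c=1
Stage 2: ω_r = 1 − (37/89)(0−1) = 126/89
  ⇒ ω_r²/ω_c² = 126/89
Coupling ω_c² = ω_r¹ ⇒ overall = 43/34 × 126/89 = 2709/1513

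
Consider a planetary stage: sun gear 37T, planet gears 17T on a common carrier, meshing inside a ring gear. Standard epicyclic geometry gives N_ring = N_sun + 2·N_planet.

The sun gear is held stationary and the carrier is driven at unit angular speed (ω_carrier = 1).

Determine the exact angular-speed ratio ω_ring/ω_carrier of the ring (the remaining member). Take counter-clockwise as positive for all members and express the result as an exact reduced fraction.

N_ring = 37 + 2·17 = 71
37(ω_s−ω_c) = −71(ω_r−ω_c),  ω_s=0, ω_c=1
ω_r = 1 − (37/71)(0−1) = 108/71
ω_r/ω_c = 108/71

108/71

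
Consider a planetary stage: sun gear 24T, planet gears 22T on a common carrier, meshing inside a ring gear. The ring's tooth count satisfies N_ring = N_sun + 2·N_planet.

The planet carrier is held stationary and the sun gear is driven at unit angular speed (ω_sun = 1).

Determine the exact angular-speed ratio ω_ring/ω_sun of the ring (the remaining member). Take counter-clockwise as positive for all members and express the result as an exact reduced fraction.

N_ring = 24 + 2·22 = 68
24(ω_s−ω_c) = −68(ω_r−ω_c),  ω_c=0, ω_s=1
ω_r = 0 − (24/68)(1−0) = -6/17
ω_r/ω_s = -6/17

-6/17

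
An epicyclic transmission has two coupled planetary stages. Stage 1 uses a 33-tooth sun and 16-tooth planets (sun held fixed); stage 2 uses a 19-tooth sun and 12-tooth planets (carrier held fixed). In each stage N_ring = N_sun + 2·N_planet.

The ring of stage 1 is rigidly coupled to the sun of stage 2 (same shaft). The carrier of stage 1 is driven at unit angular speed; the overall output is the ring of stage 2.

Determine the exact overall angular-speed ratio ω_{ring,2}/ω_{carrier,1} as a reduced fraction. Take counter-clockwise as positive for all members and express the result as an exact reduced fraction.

-1862/2795

Stage 1: N_ring = 33 + 2·16 = 65
Stage 1: 33(ω_s−ω_c) = −65(ω_r−ω_c),  ω_s=0, ω_c=1
Stage 1: ω_r = 1 − (33/65)(0−1) = 98/65
  ⇒ ω_r¹/ω_c¹ = 98/65
Stage 2: N_ring = 19 + 2·12 = 43
Stage 2: 19(ω_s−ω_c) = −43(ω_r−ω_c),  ω_c=0, ω_s=1
Stage 2: ω_r = 0 − (19/43)(1−0) = -19/43
  ⇒ ω_r²/ω_s² = -19/43
Coupling ω_s² = ω_r¹ ⇒ overall = 98/65 × -19/43 = -1862/2795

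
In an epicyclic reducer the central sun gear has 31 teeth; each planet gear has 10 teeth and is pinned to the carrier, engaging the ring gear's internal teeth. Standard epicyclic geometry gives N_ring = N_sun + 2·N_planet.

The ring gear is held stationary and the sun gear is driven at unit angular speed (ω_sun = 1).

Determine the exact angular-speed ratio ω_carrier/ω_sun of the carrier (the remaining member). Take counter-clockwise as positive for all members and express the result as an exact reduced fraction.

N_ring = 31 + 2·10 = 51
31(ω_s−ω_c) = −51(ω_r−ω_c),  ω_r=0, ω_s=1
31(1−ω_c) = −51(0−ω_c)  ⇒  82ω_c = 31  ⇒  ω_c = 31/82
ω_c/ω_s = 31/82

31/82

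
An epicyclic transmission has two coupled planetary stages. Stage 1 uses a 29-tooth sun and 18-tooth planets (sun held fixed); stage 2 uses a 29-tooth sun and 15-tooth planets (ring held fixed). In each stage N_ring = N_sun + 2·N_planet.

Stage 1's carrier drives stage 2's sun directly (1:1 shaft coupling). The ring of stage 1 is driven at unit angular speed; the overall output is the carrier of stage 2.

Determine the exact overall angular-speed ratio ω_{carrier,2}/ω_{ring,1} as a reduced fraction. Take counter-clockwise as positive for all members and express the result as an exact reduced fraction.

1885/8272

Stage 1: N_ring = 29 + 2·18 = 65
Stage 1: 29(ω_s−ω_c) = −65(ω_r−ω_c),  ω_s=0, ω_r=1
Stage 1: 29(0−ω_c) = −65(1−ω_c)  ⇒  94ω_c = 65  ⇒  ω_c = 65/94
  ⇒ ω_c¹/ω_r¹ = 65/94
Stage 2: N_ring = 29 + 2·15 = 59
Stage 2: 29(ω_s−ω_c) = −59(ω_r−ω_c),  ω_r=0, ω_s=1
Stage 2: 29(1−ω_c) = −59(0−ω_c)  ⇒  88ω_c = 29  ⇒  ω_c = 29/88
  ⇒ ω_c²/ω_s² = 29/88
Coupling ω_s² = ω_c¹ ⇒ overall = 65/94 × 29/88 = 1885/8272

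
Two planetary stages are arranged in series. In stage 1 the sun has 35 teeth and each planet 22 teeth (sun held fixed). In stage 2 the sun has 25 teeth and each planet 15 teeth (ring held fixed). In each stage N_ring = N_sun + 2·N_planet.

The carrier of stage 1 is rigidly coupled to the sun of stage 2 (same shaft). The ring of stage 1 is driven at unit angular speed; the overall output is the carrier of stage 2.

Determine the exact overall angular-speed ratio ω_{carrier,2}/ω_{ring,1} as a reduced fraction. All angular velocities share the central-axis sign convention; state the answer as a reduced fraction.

395/1824

Stage 1: N_ring = 35 + 2·22 = 79
Stage 1: 35(ω_s−ω_c) = −79(ω_r−ω_c),  ω_s=0, ω_r=1
Stage 1: 35(0−ω_c) = −79(1−ω_c)  ⇒  114ω_c = 79  ⇒  ω_c = 79/114
  ⇒ ω_c¹/ω_r¹ = 79/114
Stage 2: N_ring = 25 + 2·15 = 55
Stage 2: 25(ω_s−ω_c) = −55(ω_r−ω_c),  ω_r=0, ω_s=1
Stage 2: 25(1−ω_c) = −55(0−ω_c)  ⇒  80ω_c = 25  ⇒  ω_c = 5/16
  ⇒ ω_c²/ω_s² = 5/16
Coupling ω_s² = ω_c¹ ⇒ overall = 79/114 × 5/16 = 395/1824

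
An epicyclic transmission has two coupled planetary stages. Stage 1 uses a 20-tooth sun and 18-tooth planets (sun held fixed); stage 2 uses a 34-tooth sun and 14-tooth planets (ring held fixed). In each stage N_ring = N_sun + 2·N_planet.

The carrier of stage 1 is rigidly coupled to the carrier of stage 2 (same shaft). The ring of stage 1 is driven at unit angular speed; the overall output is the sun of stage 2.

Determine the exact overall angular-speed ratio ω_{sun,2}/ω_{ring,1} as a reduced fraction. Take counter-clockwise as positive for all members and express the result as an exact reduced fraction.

Stage 1: N_ring = 20 + 2·18 = 56
Stage 1: 20(ω_s−ω_c) = −56(ω_r−ω_c),  ω_s=0, ω_r=1
Stage 1: 20(0−ω_c) = −56(1−ω_c)  ⇒  76ω_c = 56  ⇒  ω_c = 14/19
  ⇒ ω_c¹/ω_r¹ = 14/19
Stage 2: N_ring = 34 + 2·14 = 62
Stage 2: 34(ω_s−ω_c) = −62(ω_r−ω_c),  ω_r=0, ω_c=1
Stage 2: ω_s = 1 − (62/34)(0−1) = 48/17
  ⇒ ω_s²/ω_c² = 48/17
Coupling ω_c² = ω_c¹ ⇒ overall = 14/19 × 48/17 = 672/323

672/323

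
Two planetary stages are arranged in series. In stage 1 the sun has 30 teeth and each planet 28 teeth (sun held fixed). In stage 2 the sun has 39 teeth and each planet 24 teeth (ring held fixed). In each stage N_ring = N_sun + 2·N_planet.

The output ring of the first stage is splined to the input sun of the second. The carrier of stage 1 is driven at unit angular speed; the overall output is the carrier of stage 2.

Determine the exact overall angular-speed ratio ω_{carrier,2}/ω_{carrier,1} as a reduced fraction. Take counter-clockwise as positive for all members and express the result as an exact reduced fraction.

377/903

Stage 1: N_ring = 30 + 2·28 = 86
Stage 1: 30(ω_s−ω_c) = −86(ω_r−ω_c),  ω_s=0, ω_c=1
Stage 1: ω_r = 1 − (30/86)(0−1) = 58/43
  ⇒ ω_r¹/ω_c¹ = 58/43
Stage 2: N_ring = 39 + 2·24 = 87
Stage 2: 39(ω_s−ω_c) = −87(ω_r−ω_c),  ω_r=0, ω_s=1
Stage 2: 39(1−ω_c) = −87(0−ω_c)  ⇒  126ω_c = 39  ⇒  ω_c = 13/42
  ⇒ ω_c²/ω_s² = 13/42
Coupling ω_s² = ω_r¹ ⇒ overall = 58/43 × 13/42 = 377/903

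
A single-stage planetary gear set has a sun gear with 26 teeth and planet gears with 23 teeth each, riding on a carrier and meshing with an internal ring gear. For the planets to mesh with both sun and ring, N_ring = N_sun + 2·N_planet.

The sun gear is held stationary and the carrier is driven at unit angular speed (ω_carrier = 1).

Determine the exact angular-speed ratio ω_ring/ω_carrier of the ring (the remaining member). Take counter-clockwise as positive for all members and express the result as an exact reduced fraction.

49/36

N_ring = 26 + 2·23 = 72
26(ω_s−ω_c) = −72(ω_r−ω_c),  ω_s=0, ω_c=1
ω_r = 1 − (26/72)(0−1) = 49/36
ω_r/ω_c = 49/36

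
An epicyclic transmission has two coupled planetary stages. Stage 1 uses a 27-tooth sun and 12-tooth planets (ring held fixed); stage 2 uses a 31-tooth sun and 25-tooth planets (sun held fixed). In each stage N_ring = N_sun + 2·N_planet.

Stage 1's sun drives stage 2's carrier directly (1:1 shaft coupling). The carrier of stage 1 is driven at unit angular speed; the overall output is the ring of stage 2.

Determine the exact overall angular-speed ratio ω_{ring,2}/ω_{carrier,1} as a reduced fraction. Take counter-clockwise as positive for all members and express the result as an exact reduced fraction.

2912/729

Stage 1: N_ring = 27 + 2·12 = 51
Stage 1: 27(ω_s−ω_c) = −51(ω_r−ω_c),  ω_r=0, ω_c=1
Stage 1: ω_s = 1 − (51/27)(0−1) = 26/9
  ⇒ ω_s¹/ω_c¹ = 26/9
Stage 2: N_ring = 31 + 2·25 = 81
Stage 2: 31(ω_s−ω_c) = −81(ω_r−ω_c),  ω_s=0, ω_c=1
Stage 2: ω_r = 1 − (31/81)(0−1) = 112/81
  ⇒ ω_r²/ω_c² = 112/81
Coupling ω_c² = ω_s¹ ⇒ overall = 26/9 × 112/81 = 2912/729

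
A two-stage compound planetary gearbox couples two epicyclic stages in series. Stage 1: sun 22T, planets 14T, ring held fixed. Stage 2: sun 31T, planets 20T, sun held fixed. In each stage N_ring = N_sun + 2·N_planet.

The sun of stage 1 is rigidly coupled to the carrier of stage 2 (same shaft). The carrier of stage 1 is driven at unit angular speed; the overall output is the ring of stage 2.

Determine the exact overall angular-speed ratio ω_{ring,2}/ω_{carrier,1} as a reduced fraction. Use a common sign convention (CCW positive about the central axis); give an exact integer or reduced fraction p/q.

3672/781

Stage 1: N_ring = 22 + 2·14 = 50
Stage 1: 22(ω_s−ω_c) = −50(ω_r−ω_c),  ω_r=0, ω_c=1
Stage 1: ω_s = 1 − (50/22)(0−1) = 36/11
  ⇒ ω_s¹/ω_c¹ = 36/11
Stage 2: N_ring = 31 + 2·20 = 71
Stage 2: 31(ω_s−ω_c) = −71(ω_r−ω_c),  ω_s=0, ω_c=1
Stage 2: ω_r = 1 − (31/71)(0−1) = 102/71
  ⇒ ω_r²/ω_c² = 102/71
Coupling ω_c² = ω_s¹ ⇒ overall = 36/11 × 102/71 = 3672/781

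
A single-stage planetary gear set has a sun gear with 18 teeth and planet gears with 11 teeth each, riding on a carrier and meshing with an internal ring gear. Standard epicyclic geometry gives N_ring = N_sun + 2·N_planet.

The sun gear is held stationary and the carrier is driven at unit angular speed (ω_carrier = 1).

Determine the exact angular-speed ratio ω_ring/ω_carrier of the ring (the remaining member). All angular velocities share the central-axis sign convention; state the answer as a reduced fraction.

N_ring = 18 + 2·11 = 40
18(ω_s−ω_c) = −40(ω_r−ω_c),  ω_s=0, ω_c=1
ω_r = 1 − (18/40)(0−1) = 29/20
ω_r/ω_c = 29/20

29/20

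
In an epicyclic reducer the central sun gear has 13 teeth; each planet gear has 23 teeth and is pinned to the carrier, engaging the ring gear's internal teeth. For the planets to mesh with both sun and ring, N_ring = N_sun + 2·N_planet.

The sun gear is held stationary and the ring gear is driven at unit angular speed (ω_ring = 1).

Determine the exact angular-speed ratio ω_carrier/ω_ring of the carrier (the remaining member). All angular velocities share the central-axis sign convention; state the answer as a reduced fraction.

59/72

N_ring = 13 + 2·23 = 59
13(ω_s−ω_c) = −59(ω_r−ω_c),  ω_s=0, ω_r=1
13(0−ω_c) = −59(1−ω_c)  ⇒  72ω_c = 59  ⇒  ω_c = 59/72
ω_c/ω_r = 59/72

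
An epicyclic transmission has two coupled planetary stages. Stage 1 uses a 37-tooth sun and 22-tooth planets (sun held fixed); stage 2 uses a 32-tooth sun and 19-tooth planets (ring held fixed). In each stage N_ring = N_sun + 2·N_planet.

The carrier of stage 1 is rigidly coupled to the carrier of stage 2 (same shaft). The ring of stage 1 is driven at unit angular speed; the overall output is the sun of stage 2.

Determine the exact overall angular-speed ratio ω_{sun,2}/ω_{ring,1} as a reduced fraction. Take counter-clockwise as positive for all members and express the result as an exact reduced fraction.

Stage 1: N_ring = 37 + 2·22 = 81
Stage 1: 37(ω_s−ω_c) = −81(ω_r−ω_c),  ω_s=0, ω_r=1
Stage 1: 37(0−ω_c) = −81(1−ω_c)  ⇒  118ω_c = 81  ⇒  ω_c = 81/118
  ⇒ ω_c¹/ω_r¹ = 81/118
Stage 2: N_ring = 32 + 2·19 = 70
Stage 2: 32(ω_s−ω_c) = −70(ω_r−ω_c),  ω_r=0, ω_c=1
Stage 2: ω_s = 1 − (70/32)(0−1) = 51/16
  ⇒ ω_s²/ω_c² = 51/16
Coupling ω_c² = ω_c¹ ⇒ overall = 81/118 × 51/16 = 4131/1888

4131/1888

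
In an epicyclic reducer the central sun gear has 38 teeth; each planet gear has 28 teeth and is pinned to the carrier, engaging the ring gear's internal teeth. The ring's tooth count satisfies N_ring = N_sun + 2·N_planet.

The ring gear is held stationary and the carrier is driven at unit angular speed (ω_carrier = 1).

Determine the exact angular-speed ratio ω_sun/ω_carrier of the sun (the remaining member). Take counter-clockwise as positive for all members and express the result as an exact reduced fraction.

66/19

N_ring = 38 + 2·28 = 94
38(ω_s−ω_c) = −94(ω_r−ω_c),  ω_r=0, ω_c=1
ω_s = 1 − (94/38)(0−1) = 66/19
ω_s/ω_c = 66/19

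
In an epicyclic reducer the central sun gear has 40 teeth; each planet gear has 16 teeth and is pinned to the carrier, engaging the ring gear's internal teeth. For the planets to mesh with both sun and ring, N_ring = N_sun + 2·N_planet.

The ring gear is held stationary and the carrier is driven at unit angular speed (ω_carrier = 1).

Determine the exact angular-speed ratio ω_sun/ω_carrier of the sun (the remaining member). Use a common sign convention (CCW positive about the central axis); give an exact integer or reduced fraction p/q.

N_ring = 40 + 2·16 = 72
40(ω_s−ω_c) = −72(ω_r−ω_c),  ω_r=0, ω_c=1
ω_s = 1 − (72/40)(0−1) = 14/5
ω_s/ω_c = 14/5

14/5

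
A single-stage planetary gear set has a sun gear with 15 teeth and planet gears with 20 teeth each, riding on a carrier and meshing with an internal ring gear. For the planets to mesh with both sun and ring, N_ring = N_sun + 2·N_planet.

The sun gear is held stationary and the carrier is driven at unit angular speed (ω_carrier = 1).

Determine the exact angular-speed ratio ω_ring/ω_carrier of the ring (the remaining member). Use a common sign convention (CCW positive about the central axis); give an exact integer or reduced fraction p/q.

N_ring = 15 + 2·20 = 55
15(ω_s−ω_c) = −55(ω_r−ω_c),  ω_s=0, ω_c=1
ω_r = 1 − (15/55)(0−1) = 14/11
ω_r/ω_c = 14/11

14/11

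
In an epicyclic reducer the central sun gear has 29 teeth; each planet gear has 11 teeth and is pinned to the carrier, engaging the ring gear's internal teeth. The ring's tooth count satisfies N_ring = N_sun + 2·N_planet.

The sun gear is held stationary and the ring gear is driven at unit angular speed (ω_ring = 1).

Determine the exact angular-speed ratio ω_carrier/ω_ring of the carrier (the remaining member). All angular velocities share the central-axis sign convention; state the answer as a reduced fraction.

N_ring = 29 + 2·11 = 51
29(ω_s−ω_c) = −51(ω_r−ω_c),  ω_s=0, ω_r=1
29(0−ω_c) = −51(1−ω_c)  ⇒  80ω_c = 51  ⇒  ω_c = 51/80
ω_c/ω_r = 51/80

51/80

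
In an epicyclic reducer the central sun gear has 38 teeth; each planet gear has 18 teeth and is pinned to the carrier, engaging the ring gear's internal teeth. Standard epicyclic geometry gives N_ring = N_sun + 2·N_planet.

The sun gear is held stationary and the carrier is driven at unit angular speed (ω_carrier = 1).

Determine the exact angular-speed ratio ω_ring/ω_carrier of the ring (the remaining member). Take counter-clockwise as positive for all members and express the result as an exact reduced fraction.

N_ring = 38 + 2·18 = 74
38(ω_s−ω_c) = −74(ω_r−ω_c),  ω_s=0, ω_c=1
ω_r = 1 − (38/74)(0−1) = 56/37
ω_r/ω_c = 56/37

56/37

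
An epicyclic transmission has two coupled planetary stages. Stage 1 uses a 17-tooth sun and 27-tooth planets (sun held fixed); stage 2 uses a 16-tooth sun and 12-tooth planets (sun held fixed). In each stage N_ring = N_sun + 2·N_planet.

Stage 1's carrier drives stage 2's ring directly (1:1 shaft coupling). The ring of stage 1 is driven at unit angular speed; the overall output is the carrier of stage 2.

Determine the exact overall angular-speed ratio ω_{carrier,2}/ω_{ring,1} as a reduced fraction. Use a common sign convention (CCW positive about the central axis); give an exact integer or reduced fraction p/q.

Stage 1: N_ring = 17 + 2·27 = 71
Stage 1: 17(ω_s−ω_c) = −71(ω_r−ω_c),  ω_s=0, ω_r=1
Stage 1: 17(0−ω_c) = −71(1−ω_c)  ⇒  88ω_c = 71  ⇒  ω_c = 71/88
  ⇒ ω_c¹/ω_r¹ = 71/88
Stage 2: N_ring = 16 + 2·12 = 40
Stage 2: 16(ω_s−ω_c) = −40(ω_r−ω_c),  ω_s=0, ω_r=1
Stage 2: 16(0−ω_c) = −40(1−ω_c)  ⇒  56ω_c = 40  ⇒  ω_c = 5/7
  ⇒ ω_c²/ω_r² = 5/7
Coupling ω_r² = ω_c¹ ⇒ overall = 71/88 × 5/7 = 355/616

355/616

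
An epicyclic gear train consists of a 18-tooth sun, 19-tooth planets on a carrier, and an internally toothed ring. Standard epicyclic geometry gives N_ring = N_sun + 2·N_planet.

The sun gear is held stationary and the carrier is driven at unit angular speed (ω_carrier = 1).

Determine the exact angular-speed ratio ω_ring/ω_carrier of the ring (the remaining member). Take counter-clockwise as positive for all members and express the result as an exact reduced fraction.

N_ring = 18 + 2·19 = 56
18(ω_s−ω_c) = −56(ω_r−ω_c),  ω_s=0, ω_c=1
ω_r = 1 − (18/56)(0−1) = 37/28
ω_r/ω_c = 37/28

37/28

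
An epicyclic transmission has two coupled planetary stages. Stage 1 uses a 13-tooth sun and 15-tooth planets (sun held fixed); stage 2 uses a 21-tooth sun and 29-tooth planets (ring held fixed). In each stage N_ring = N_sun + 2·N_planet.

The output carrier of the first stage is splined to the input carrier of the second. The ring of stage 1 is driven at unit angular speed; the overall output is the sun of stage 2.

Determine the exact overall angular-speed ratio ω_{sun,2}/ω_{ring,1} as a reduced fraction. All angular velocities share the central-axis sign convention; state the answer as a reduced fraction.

Stage 1: N_ring = 13 + 2·15 = 43
Stage 1: 13(ω_s−ω_c) = −43(ω_r−ω_c),  ω_s=0, ω_r=1
Stage 1: 13(0−ω_c) = −43(1−ω_c)  ⇒  56ω_c = 43  ⇒  ω_c = 43/56
  ⇒ ω_c¹/ω_r¹ = 43/56
Stage 2: N_ring = 21 + 2·29 = 79
Stage 2: 21(ω_s−ω_c) = −79(ω_r−ω_c),  ω_r=0, ω_c=1
Stage 2: ω_s = 1 − (79/21)(0−1) = 100/21
  ⇒ ω_s²/ω_c² = 100/21
Coupling ω_c² = ω_c¹ ⇒ overall = 43/56 × 100/21 = 1075/294

1075/294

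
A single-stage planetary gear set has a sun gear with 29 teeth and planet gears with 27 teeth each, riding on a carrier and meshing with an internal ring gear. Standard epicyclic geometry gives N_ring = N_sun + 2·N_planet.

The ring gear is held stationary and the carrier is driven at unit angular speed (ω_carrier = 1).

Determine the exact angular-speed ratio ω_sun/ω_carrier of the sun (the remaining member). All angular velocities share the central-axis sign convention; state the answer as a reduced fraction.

N_ring = 29 + 2·27 = 83
29(ω_s−ω_c) = −83(ω_r−ω_c),  ω_r=0, ω_c=1
ω_s = 1 − (83/29)(0−1) = 112/29
ω_s/ω_c = 112/29

112/29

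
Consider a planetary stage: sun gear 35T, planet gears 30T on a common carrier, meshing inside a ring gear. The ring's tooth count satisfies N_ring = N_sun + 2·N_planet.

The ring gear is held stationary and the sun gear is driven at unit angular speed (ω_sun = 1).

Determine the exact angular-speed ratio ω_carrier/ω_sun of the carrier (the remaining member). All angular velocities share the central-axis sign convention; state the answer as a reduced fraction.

N_ring = 35 + 2·30 = 95
35(ω_s−ω_c) = −95(ω_r−ω_c),  ω_r=0, ω_s=1
35(1−ω_c) = −95(0−ω_c)  ⇒  130ω_c = 35  ⇒  ω_c = 7/26
ω_c/ω_s = 7/26

7/26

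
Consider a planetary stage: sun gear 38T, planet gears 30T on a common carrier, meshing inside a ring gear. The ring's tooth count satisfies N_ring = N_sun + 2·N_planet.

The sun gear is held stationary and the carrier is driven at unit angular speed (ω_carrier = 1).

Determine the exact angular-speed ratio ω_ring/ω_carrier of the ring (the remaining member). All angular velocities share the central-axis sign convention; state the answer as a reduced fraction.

68/49

N_ring = 38 + 2·30 = 98
38(ω_s−ω_c) = −98(ω_r−ω_c),  ω_s=0, ω_c=1
ω_r = 1 − (38/98)(0−1) = 68/49
ω_r/ω_c = 68/49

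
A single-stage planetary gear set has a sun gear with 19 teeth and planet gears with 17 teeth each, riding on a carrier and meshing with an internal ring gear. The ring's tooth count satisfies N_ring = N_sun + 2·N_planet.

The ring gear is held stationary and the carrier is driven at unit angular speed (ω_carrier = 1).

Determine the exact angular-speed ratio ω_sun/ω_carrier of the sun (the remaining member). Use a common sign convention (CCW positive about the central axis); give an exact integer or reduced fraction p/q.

72/19

N_ring = 19 + 2·17 = 53
19(ω_s−ω_c) = −53(ω_r−ω_c),  ω_r=0, ω_c=1
ω_s = 1 − (53/19)(0−1) = 72/19
ω_s/ω_c = 72/19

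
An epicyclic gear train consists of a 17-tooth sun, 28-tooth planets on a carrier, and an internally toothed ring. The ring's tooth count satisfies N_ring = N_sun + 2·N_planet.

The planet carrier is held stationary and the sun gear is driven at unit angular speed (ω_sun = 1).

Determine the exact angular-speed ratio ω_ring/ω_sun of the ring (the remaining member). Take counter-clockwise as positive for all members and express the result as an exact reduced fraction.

N_ring = 17 + 2·28 = 73
17(ω_s−ω_c) = −73(ω_r−ω_c),  ω_c=0, ω_s=1
ω_r = 0 − (17/73)(1−0) = -17/73
ω_r/ω_s = -17/73

-17/73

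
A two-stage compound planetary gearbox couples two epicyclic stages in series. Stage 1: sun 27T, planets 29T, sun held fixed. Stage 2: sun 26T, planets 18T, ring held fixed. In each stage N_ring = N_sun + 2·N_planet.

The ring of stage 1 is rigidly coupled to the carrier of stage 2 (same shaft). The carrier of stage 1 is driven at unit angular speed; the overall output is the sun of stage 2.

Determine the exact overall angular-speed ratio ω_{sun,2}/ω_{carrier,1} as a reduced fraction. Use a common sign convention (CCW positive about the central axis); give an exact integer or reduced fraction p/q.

4928/1105

Stage 1: N_ring = 27 + 2·29 = 85
Stage 1: 27(ω_s−ω_c) = −85(ω_r−ω_c),  ω_s=0, ω_c=1
Stage 1: ω_r = 1 − (27/85)(0−1) = 112/85
  ⇒ ω_r¹/ω_c¹ = 112/85
Stage 2: N_ring = 26 + 2·18 = 62
Stage 2: 26(ω_s−ω_c) = −62(ω_r−ω_c),  ω_r=0, ω_c=1
Stage 2: ω_s = 1 − (62/26)(0−1) = 44/13
  ⇒ ω_s²/ω_c² = 44/13
Coupling ω_c² = ω_r¹ ⇒ overall = 112/85 × 44/13 = 4928/1105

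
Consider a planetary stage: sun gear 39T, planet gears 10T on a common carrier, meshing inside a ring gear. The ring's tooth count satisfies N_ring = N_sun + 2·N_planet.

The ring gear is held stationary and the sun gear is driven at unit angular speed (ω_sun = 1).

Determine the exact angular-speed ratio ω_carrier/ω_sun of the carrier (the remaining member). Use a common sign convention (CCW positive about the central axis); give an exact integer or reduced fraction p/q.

39/98

N_ring = 39 + 2·10 = 59
39(ω_s−ω_c) = −59(ω_r−ω_c),  ω_r=0, ω_s=1
39(1−ω_c) = −59(0−ω_c)  ⇒  98ω_c = 39  ⇒  ω_c = 39/98
ω_c/ω_s = 39/98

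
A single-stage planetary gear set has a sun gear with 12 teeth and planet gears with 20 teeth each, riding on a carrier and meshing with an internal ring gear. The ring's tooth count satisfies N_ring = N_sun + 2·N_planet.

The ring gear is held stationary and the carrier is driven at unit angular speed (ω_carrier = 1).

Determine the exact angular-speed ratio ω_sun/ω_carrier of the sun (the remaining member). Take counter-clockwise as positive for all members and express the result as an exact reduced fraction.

16/3

N_ring = 12 + 2·20 = 52
12(ω_s−ω_c) = −52(ω_r−ω_c),  ω_r=0, ω_c=1
ω_s = 1 − (52/12)(0−1) = 16/3
ω_s/ω_c = 16/3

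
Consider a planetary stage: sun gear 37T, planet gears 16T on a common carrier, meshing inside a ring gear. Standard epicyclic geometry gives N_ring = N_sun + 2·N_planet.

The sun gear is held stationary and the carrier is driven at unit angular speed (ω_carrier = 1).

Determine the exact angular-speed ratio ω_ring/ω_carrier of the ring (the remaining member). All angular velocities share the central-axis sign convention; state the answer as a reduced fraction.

106/69

N_ring = 37 + 2·16 = 69
37(ω_s−ω_c) = −69(ω_r−ω_c),  ω_s=0, ω_c=1
ω_r = 1 − (37/69)(0−1) = 106/69
ω_r/ω_c = 106/69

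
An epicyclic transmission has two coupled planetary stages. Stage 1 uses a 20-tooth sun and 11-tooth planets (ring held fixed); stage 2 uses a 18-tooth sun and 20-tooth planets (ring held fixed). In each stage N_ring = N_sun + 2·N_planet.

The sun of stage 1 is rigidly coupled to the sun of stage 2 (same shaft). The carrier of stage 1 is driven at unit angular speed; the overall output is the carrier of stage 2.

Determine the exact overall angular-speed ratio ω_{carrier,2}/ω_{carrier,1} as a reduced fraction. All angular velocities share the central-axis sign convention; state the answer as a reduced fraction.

279/380

Stage 1: N_ring = 20 + 2·11 = 42
Stage 1: 20(ω_s−ω_c) = −42(ω_r−ω_c),  ω_r=0, ω_c=1
Stage 1: ω_s = 1 − (42/20)(0−1) = 31/10
  ⇒ ω_s¹/ω_c¹ = 31/10
Stage 2: N_ring = 18 + 2·20 = 58
Stage 2: 18(ω_s−ω_c) = −58(ω_r−ω_c),  ω_r=0, ω_s=1
Stage 2: 18(1−ω_c) = −58(0−ω_c)  ⇒  76ω_c = 18  ⇒  ω_c = 9/38
  ⇒ ω_c²/ω_s² = 9/38
Coupling ω_s² = ω_s¹ ⇒ overall = 31/10 × 9/38 = 279/380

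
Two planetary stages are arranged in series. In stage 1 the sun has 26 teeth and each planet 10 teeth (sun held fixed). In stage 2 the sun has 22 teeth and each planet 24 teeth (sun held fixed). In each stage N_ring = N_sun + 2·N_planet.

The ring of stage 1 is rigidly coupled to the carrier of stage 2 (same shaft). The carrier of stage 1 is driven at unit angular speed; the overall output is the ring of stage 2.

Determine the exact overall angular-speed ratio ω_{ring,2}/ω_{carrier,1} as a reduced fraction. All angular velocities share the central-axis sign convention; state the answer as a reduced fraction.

Stage 1: N_ring = 26 + 2·10 = 46
Stage 1: 26(ω_s−ω_c) = −46(ω_r−ω_c),  ω_s=0, ω_c=1
Stage 1: ω_r = 1 − (26/46)(0−1) = 36/23
  ⇒ ω_r¹/ω_c¹ = 36/23
Stage 2: N_ring = 22 + 2·24 = 70
Stage 2: 22(ω_s−ω_c) = −70(ω_r−ω_c),  ω_s=0, ω_c=1
Stage 2: ω_r = 1 − (22/70)(0−1) = 46/35
  ⇒ ω_r²/ω_c² = 46/35
Coupling ω_c² = ω_r¹ ⇒ overall = 36/23 × 46/35 = 72/35

72/35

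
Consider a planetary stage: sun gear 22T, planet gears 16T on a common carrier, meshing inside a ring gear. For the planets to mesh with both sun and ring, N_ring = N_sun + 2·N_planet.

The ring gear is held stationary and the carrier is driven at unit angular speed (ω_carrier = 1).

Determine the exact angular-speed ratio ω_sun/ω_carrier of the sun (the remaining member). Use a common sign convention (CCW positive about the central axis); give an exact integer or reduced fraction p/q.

N_ring = 22 + 2·16 = 54
22(ω_s−ω_c) = −54(ω_r−ω_c),  ω_r=0, ω_c=1
ω_s = 1 − (54/22)(0−1) = 38/11
ω_s/ω_c = 38/11

38/11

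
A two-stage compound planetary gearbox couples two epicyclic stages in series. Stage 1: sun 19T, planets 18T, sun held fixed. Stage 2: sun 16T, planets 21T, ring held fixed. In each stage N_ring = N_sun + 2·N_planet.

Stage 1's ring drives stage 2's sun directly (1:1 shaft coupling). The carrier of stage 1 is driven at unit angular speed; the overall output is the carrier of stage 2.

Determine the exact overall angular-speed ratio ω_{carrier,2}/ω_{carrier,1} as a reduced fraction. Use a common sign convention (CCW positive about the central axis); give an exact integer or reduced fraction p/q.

Stage 1: N_ring = 19 + 2·18 = 55
Stage 1: 19(ω_s−ω_c) = −55(ω_r−ω_c),  ω_s=0, ω_c=1
Stage 1: ω_r = 1 − (19/55)(0−1) = 74/55
  ⇒ ω_r¹/ω_c¹ = 74/55
Stage 2: N_ring = 16 + 2·21 = 58
Stage 2: 16(ω_s−ω_c) = −58(ω_r−ω_c),  ω_r=0, ω_s=1
Stage 2: 16(1−ω_c) = −58(0−ω_c)  ⇒  74ω_c = 16  ⇒  ω_c = 8/37
  ⇒ ω_c²/ω_s² = 8/37
Coupling ω_s² = ω_r¹ ⇒ overall = 74/55 × 8/37 = 16/55

16/55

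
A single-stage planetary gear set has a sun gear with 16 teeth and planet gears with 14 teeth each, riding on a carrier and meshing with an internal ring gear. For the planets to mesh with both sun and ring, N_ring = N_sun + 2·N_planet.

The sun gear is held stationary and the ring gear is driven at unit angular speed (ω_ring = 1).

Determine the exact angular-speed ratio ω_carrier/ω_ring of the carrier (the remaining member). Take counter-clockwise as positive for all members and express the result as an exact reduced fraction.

N_ring = 16 + 2·14 = 44
16(ω_s−ω_c) = −44(ω_r−ω_c),  ω_s=0, ω_r=1
16(0−ω_c) = −44(1−ω_c)  ⇒  60ω_c = 44  ⇒  ω_c = 11/15
ω_c/ω_r = 11/15

11/15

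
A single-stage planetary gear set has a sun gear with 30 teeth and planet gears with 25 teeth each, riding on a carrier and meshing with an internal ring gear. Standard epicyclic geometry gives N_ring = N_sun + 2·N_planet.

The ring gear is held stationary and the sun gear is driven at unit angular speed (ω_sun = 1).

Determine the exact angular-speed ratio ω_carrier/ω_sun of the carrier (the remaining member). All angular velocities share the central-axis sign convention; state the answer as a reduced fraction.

3/11

N_ring = 30 + 2·25 = 80
30(ω_s−ω_c) = −80(ω_r−ω_c),  ω_r=0, ω_s=1
30(1−ω_c) = −80(0−ω_c)  ⇒  110ω_c = 30  ⇒  ω_c = 3/11
ω_c/ω_s = 3/11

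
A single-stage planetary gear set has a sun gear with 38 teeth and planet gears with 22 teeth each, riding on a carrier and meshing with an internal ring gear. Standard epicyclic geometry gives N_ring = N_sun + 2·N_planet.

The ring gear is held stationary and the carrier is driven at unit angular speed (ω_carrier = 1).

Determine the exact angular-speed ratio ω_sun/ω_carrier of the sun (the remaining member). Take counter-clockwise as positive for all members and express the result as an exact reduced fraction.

N_ring = 38 + 2·22 = 82
38(ω_s−ω_c) = −82(ω_r−ω_c),  ω_r=0, ω_c=1
ω_s = 1 − (82/38)(0−1) = 60/19
ω_s/ω_c = 60/19

60/19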